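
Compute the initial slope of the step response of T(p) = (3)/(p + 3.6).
IVT: y'(0⁺) = lim_{p→∞} p²·Y(p) = lim_{p→∞} p·T(p).
deg(num) = 0, deg(den) = 1, relative degree = 1, so p·T(p) → (leading num)/(leading den) = 3/1 = 3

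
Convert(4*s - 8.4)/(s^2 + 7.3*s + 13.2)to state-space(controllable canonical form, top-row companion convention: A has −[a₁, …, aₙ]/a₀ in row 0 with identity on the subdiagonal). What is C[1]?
Reachable canonical form: C = numerator coefficients (right-aligned, zero-padded to length n).
num = 4*s - 8.4, C = [[4, -8.4]].
C[1] = -8.4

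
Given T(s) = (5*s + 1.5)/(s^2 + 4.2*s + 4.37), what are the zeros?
Set numerator = 0: 5*s + 1.5 = 0 → Zeros: -0.3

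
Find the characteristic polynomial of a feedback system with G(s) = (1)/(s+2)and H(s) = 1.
Characteristic poly = G_den * H_den + G_num * H_num = (s + 2) + (1) = s + 3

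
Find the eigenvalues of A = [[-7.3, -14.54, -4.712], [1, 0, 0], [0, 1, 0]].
Eigenvalues solve det(λI - A) = 0.
Characteristic polynomial: λ^3 + 7.3*λ^2 + 14.54*λ + 4.712 = 0.
Factor: (λ + 3.8)(λ + 3.1)(λ + 0.4) = 0.
Roots: -0.4, -3.1, -3.8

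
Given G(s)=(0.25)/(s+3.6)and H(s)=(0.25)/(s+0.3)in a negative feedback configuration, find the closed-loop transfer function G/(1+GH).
Closed-loop T = G/(1+GH).
Numerator: G_num * H_den = 0.25*s + 0.075.
Denominator: G_den * H_den + G_num * H_num = (s^2 + 3.9*s + 1.08) + (0.0625) = s^2 + 3.9*s + 1.1425.
T(s) = (0.25*s + 0.075)/(s^2 + 3.9*s + 1.1425)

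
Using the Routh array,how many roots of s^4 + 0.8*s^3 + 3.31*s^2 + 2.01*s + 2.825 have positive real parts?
Routh array:
s^4: [1, 3.31, 2.825]; s^3: [0.8, 2.01]; s^2: [0.7975, 2.825]; s^1: [-0.823856]; s^0: [2.825]
First column: [1, 0.8, 0.7975, -0.823856, 2.825]. Sign changes = RHP roots = 2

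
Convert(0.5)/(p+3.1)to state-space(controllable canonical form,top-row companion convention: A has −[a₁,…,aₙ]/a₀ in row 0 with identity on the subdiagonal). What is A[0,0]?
Reachable canonical form for den = p + 3.1: top row of A = -[a₁,a₂,...,aₙ]/a₀, ones on the subdiagonal, zeros elsewhere.
A = [[-3.1]].
A[0,0] = -3.1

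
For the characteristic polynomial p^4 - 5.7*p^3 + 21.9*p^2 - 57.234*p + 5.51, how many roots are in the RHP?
p^4 - 5.7*p^3 + 21.9*p^2 - 57.234*p + 5.51 = (p - 3.8)(p - 0.1)(p^2 - 1.8*p + 14.5). Poles: 0.1, 0.9 + 3.7j, 0.9 - 3.7j, 3.8. RHP poles (Re>0): 4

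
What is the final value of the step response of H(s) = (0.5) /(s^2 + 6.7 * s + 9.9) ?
FVT: lim_{t→∞} y(t) = lim_{s→0} s*Y(s) where Y(s) = H(s)/s.
= lim_{s→0} H(s) = H(0) = num(0)/den(0) = 0.5/9.9 = 0.05051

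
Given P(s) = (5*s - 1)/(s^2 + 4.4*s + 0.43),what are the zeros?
Set numerator = 0: 5*s - 1 = 0 → Zeros: 0.2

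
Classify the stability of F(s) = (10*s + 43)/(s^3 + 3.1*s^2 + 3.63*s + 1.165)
Denominator: s^3 + 3.1*s^2 + 3.63*s + 1.165 = (s + 0.5)(s^2 + 2.6*s + 2.33). Poles: -0.5, -1.3 + 0.8j, -1.3 - 0.8j. Stable (all poles in LHP)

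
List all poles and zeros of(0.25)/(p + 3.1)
Set denominator = 0: p + 3.1 = 0 → Poles: -3.1
Numerator is a nonzero constant (0.25) → Zeros: none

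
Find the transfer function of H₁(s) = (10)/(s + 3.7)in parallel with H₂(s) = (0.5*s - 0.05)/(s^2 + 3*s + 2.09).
Parallel: H = H₁ + H₂ = (n₁·d₂ + n₂·d₁)/(d₁·d₂).
n₁·d₂ = 10*s^2 + 30*s + 20.9. n₂·d₁ = 0.5*s^2 + 1.8*s - 0.185. Sum = 10.5*s^2 + 31.8*s + 20.715. d₁·d₂ = s^3 + 6.7*s^2 + 13.19*s + 7.733.
H(s) = (10.5*s^2 + 31.8*s + 20.715)/(s^3 + 6.7*s^2 + 13.19*s + 7.733)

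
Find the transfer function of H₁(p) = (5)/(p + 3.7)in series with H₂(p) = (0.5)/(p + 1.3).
Series: H = H₁ · H₂ = (n₁·n₂)/(d₁·d₂).
Num: n₁·n₂ = 2.5. Den: d₁·d₂ = p^2 + 5*p + 4.81.
H(p) = (2.5)/(p^2 + 5*p + 4.81)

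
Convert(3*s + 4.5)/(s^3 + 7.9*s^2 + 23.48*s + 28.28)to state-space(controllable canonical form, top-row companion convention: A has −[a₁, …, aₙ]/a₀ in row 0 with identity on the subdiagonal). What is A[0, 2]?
Reachable canonical form for den = s^3 + 7.9*s^2 + 23.48*s + 28.28: top row of A = -[a₁,a₂,...,aₙ]/a₀, ones on the subdiagonal, zeros elsewhere.
A = [[-7.9, -23.48, -28.28], [1, 0, 0], [0, 1, 0]].
A[0,2] = -28.28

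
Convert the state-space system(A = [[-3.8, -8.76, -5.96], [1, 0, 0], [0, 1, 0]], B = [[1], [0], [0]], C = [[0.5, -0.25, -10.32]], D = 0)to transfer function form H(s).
H(s) = C(sI - A)⁻¹B + D.
Characteristic polynomial det(sI - A) = s^3 + 3.8*s^2 + 8.76*s + 5.96.
Numerator from C·adj(sI-A)·B + D·det(sI-A) = 0.5*s^2 - 0.25*s - 10.32.
H(s) = (0.5*s^2 - 0.25*s - 10.32)/(s^3 + 3.8*s^2 + 8.76*s + 5.96)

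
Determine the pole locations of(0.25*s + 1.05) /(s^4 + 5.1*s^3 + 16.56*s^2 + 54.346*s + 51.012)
Set denominator = 0: s^4 + 5.1*s^3 + 16.56*s^2 + 54.346*s + 51.012 = (s + 3.6)(s + 1.3)(s^2 + 0.2*s + 10.9) = 0 → Poles: -0.1 + 3.3j, -0.1 - 3.3j, -1.3, -3.6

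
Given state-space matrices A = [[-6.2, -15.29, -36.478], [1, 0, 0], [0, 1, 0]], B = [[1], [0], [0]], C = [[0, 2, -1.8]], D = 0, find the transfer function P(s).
P(s) = C(sI - A)⁻¹B + D.
Characteristic polynomial det(sI - A) = s^3 + 6.2*s^2 + 15.29*s + 36.478.
Numerator from C·adj(sI-A)·B + D·det(sI-A) = 2*s - 1.8.
P(s) = (2*s - 1.8)/(s^3 + 6.2*s^2 + 15.29*s + 36.478)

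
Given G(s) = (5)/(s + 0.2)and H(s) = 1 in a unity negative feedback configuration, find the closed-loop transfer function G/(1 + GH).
Closed-loop T = G/(1+GH).
Numerator: G_num * H_den = 5.
Denominator: G_den * H_den + G_num * H_num = (s + 0.2) + (5) = s + 5.2.
T(s) = (5)/(s + 5.2)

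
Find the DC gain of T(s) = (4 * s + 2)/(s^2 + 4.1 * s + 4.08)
DC gain = T(0) = num(0)/den(0) = 2/4.08 = 0.4902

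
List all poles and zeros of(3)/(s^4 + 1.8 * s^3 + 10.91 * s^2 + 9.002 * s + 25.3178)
Set denominator = 0: s^4 + 1.8*s^3 + 10.91*s^2 + 9.002*s + 25.3178 = (s^2 + s + 5.54)(s^2 + 0.8*s + 4.57) = 0 → Poles: -0.4 + 2.1j, -0.4 - 2.1j, -0.5 + 2.3j, -0.5 - 2.3j
Numerator is a nonzero constant (3) → Zeros: none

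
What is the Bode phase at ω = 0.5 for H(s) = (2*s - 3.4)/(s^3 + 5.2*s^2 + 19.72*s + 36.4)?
Substitute s = j*0.5: H(j0.5) = -0.0826098 + 0.0514019j.
∠H(j0.5) = atan2(Im, Re) = atan2(0.0514019, -0.0826098) = 148.11°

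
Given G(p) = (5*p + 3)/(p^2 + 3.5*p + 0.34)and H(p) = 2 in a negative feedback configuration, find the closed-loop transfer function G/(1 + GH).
Closed-loop T = G/(1+GH).
Numerator: G_num * H_den = 5*p + 3.
Denominator: G_den * H_den + G_num * H_num = (p^2 + 3.5*p + 0.34) + (10*p + 6) = p^2 + 13.5*p + 6.34.
T(p) = (5*p + 3)/(p^2 + 13.5*p + 6.34)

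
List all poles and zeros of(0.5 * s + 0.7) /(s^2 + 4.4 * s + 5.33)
Set denominator = 0: s^2 + 4.4*s + 5.33 = 0 → Poles: -2.2 + 0.7j, -2.2 - 0.7j
Set numerator = 0: 0.5*s + 0.7 = 0 → Zeros: -1.4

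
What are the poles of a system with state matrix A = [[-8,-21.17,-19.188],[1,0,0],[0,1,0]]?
Eigenvalues solve det(λI - A) = 0.
Characteristic polynomial: λ^3 + 8*λ^2 + 21.17*λ + 19.188 = 0.
Factor: (λ + 3.6)(λ^2 + 4.4*λ + 5.33) = 0.
Roots: -2.2 + 0.7j, -2.2 - 0.7j, -3.6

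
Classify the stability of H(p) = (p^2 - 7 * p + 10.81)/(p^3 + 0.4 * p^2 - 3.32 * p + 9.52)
Denominator: p^3 + 0.4*p^2 - 3.32*p + 9.52 = (p + 2.8)(p^2 - 2.4*p + 3.4). Poles: -2.8, 1.2 + 1.4j, 1.2 - 1.4j. Unstable (2 pole(s) in RHP)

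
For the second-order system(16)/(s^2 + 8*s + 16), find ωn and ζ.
Standard form: ωn²/(s²+2ζωn·s+ωn²).
const=16=ωn² → ωn=4, s coeff=8=2ζωn → ζ=1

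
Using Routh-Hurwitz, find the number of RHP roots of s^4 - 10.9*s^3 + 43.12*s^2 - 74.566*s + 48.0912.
Routh array:
s^4: [1, 43.12, 48.0912]; s^3: [-10.9, -74.566]; s^2: [36.2791, 48.0912]; s^1: [-60.1171]; s^0: [48.0912]
First column: [1, -10.9, 36.2791, -60.1171, 48.0912]. Sign changes = RHP roots = 4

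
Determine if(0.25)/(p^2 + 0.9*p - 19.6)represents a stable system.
Denominator: p^2 + 0.9*p - 19.6 = (p - 4)(p + 4.9). Poles: -4.9, 4. All Re(p)<0: No (unstable)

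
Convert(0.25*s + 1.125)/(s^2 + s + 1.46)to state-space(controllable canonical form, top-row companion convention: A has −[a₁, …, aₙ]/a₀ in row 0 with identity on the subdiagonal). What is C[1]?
Reachable canonical form: C = numerator coefficients (right-aligned, zero-padded to length n).
num = 0.25*s + 1.125, C = [[0.25, 1.125]].
C[1] = 1.125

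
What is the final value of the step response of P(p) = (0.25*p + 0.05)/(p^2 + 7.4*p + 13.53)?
FVT: lim_{t→∞} y(t) = lim_{p→0} p*Y(p) where Y(p) = P(p)/p.
= lim_{p→0} P(p) = P(0) = num(0)/den(0) = 0.05/13.53 = 0.003695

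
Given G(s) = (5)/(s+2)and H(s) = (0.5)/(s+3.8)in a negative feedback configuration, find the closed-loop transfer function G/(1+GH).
Closed-loop T = G/(1+GH).
Numerator: G_num * H_den = 5*s + 19.
Denominator: G_den * H_den + G_num * H_num = (s^2 + 5.8*s + 7.6) + (2.5) = s^2 + 5.8*s + 10.1.
T(s) = (5*s + 19)/(s^2 + 5.8*s + 10.1)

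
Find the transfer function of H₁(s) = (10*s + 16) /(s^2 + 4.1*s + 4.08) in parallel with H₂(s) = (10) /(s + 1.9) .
Parallel: H = H₁ + H₂ = (n₁·d₂ + n₂·d₁)/(d₁·d₂).
n₁·d₂ = 10*s^2 + 35*s + 30.4. n₂·d₁ = 10*s^2 + 41*s + 40.8. Sum = 20*s^2 + 76*s + 71.2. d₁·d₂ = s^3 + 6*s^2 + 11.87*s + 7.752.
H(s) = (20*s^2 + 76*s + 71.2)/(s^3 + 6*s^2 + 11.87*s + 7.752)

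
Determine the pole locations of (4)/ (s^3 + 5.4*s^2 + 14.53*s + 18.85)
Set denominator = 0: s^3 + 5.4*s^2 + 14.53*s + 18.85 = (s + 2.6)(s^2 + 2.8*s + 7.25) = 0 → Poles: -1.4 + 2.3j, -1.4 - 2.3j, -2.6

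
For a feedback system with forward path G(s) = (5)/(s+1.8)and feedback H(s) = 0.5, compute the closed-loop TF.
Closed-loop T = G/(1+GH).
Numerator: G_num * H_den = 5.
Denominator: G_den * H_den + G_num * H_num = (s + 1.8) + (2.5) = s + 4.3.
T(s) = (5)/(s + 4.3)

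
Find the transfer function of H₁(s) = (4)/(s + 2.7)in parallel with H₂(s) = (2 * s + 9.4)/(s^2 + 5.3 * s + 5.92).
Parallel: H = H₁ + H₂ = (n₁·d₂ + n₂·d₁)/(d₁·d₂).
n₁·d₂ = 4*s^2 + 21.2*s + 23.68. n₂·d₁ = 2*s^2 + 14.8*s + 25.38. Sum = 6*s^2 + 36*s + 49.06. d₁·d₂ = s^3 + 8*s^2 + 20.23*s + 15.984.
H(s) = (6*s^2 + 36*s + 49.06)/(s^3 + 8*s^2 + 20.23*s + 15.984)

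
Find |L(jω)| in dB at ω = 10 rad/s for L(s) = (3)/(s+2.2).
Substitute s = j*10: L(j10) = 0.0629531 - 0.28615j.
|L(j10)| = sqrt(Re² + Im²) = 0.293.
20*log₁₀(0.293) = -10.66 dB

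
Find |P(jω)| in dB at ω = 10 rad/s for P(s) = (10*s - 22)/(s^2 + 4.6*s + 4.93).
Substitute s = j*10: P(j10) = 0.599906 - 0.761589j.
|P(j10)| = sqrt(Re² + Im²) = 0.9695.
20*log₁₀(0.9695) = -0.27 dB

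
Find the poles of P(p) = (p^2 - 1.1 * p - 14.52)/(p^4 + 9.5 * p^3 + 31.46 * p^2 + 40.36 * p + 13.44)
Set denominator = 0: p^4 + 9.5*p^3 + 31.46*p^2 + 40.36*p + 13.44 = (p + 3.2)(p + 3)(p + 0.5)(p + 2.8) = 0 → Poles: -0.5, -2.8, -3, -3.2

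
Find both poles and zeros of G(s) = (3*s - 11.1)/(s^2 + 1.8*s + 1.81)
Set denominator = 0: s^2 + 1.8*s + 1.81 = 0 → Poles: -0.9 + 1j, -0.9 - 1j
Set numerator = 0: 3*s - 11.1 = 0 → Zeros: 3.7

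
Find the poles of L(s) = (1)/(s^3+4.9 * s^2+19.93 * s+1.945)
Set denominator = 0: s^3 + 4.9*s^2 + 19.93*s + 1.945 = (s + 0.1)(s^2 + 4.8*s + 19.45) = 0 → Poles: -0.1, -2.4 + 3.7j, -2.4 - 3.7j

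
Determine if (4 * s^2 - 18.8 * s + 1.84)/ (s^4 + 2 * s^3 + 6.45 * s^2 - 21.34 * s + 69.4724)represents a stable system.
Denominator: s^4 + 2*s^3 + 6.45*s^2 - 21.34*s + 69.4724 = (s^2 - 2.8*s + 4.52)(s^2 + 4.8*s + 15.37). Poles: -2.4 + 3.1j, -2.4 - 3.1j, 1.4 + 1.6j, 1.4 - 1.6j. All Re(p)<0: No (unstable)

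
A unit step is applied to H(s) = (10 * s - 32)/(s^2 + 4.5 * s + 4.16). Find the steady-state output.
FVT: lim_{t→∞} y(t) = lim_{s→0} s*Y(s) where Y(s) = H(s)/s.
= lim_{s→0} H(s) = H(0) = num(0)/den(0) = -32/4.16 = -7.692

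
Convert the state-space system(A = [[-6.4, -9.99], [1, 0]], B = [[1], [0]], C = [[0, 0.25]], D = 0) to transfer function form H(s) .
H(s) = C(sI - A)⁻¹B + D.
Characteristic polynomial det(sI - A) = s^2 + 6.4*s + 9.99.
Numerator from C·adj(sI-A)·B + D·det(sI-A) = 0.25.
H(s) = (0.25)/(s^2 + 6.4*s + 9.99)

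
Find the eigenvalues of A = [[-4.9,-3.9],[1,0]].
Eigenvalues solve det(λI - A) = 0.
Characteristic polynomial: λ^2 + 4.9*λ + 3.9 = 0.
Factor: (λ + 1)(λ + 3.9) = 0.
Roots: -1, -3.9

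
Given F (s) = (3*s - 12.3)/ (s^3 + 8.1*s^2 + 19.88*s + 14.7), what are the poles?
Set denominator = 0: s^3 + 8.1*s^2 + 19.88*s + 14.7 = (s + 1.4)(s + 2.5)(s + 4.2) = 0 → Poles: -1.4, -2.5, -4.2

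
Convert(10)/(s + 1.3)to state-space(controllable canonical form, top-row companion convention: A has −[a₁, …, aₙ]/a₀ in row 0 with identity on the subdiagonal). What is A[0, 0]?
Reachable canonical form for den = s + 1.3: top row of A = -[a₁,a₂,...,aₙ]/a₀, ones on the subdiagonal, zeros elsewhere.
A = [[-1.3]].
A[0,0] = -1.3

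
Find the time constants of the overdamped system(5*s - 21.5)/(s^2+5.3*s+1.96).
Overdamped: real poles at -0.4, -4.9. τ = -1/pole → τ₁ = 2.5, τ₂ = 0.2041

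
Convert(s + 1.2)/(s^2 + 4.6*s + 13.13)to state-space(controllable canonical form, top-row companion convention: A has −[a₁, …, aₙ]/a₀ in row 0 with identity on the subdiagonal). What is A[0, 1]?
Reachable canonical form for den = s^2 + 4.6*s + 13.13: top row of A = -[a₁,a₂,...,aₙ]/a₀, ones on the subdiagonal, zeros elsewhere.
A = [[-4.6, -13.13], [1, 0]].
A[0,1] = -13.13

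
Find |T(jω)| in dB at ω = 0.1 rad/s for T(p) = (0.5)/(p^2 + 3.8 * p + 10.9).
Substitute p = j*0.1: T(j0.1) = 0.0458578 - 0.00160018j.
|T(j0.1)| = sqrt(Re² + Im²) = 0.04589.
20*log₁₀(0.04589) = -26.77 dB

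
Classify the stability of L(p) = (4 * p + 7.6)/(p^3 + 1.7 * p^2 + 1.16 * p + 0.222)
Denominator: p^3 + 1.7*p^2 + 1.16*p + 0.222 = (p + 0.3)(p^2 + 1.4*p + 0.74). Poles: -0.3, -0.7 + 0.5j, -0.7 - 0.5j. Stable (all poles in LHP)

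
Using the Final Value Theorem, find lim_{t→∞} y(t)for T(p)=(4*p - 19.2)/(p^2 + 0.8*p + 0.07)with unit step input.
FVT: lim_{t→∞} y(t) = lim_{p→0} p*Y(p) where Y(p) = T(p)/p.
= lim_{p→0} T(p) = T(0) = num(0)/den(0) = -19.2/0.07 = -274.3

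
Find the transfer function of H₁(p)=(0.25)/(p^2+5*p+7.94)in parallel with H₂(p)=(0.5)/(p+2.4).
Parallel: H = H₁ + H₂ = (n₁·d₂ + n₂·d₁)/(d₁·d₂).
n₁·d₂ = 0.25*p + 0.6. n₂·d₁ = 0.5*p^2 + 2.5*p + 3.97. Sum = 0.5*p^2 + 2.75*p + 4.57. d₁·d₂ = p^3 + 7.4*p^2 + 19.94*p + 19.056.
H(p) = (0.5*p^2 + 2.75*p + 4.57)/(p^3 + 7.4*p^2 + 19.94*p + 19.056)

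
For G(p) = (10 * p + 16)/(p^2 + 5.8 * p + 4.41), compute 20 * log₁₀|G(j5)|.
Substitute p = j*5: G(j5) = 0.885855 - 1.18068j.
|G(j5)| = sqrt(Re² + Im²) = 1.476.
20*log₁₀(1.476) = 3.38 dB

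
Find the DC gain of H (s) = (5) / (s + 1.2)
DC gain = H(0) = num(0)/den(0) = 5/1.2 = 4.167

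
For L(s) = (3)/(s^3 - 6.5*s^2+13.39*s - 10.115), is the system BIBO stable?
Denominator: s^3 - 6.5*s^2 + 13.39*s - 10.115 = (s - 3.5)(s^2 - 3*s + 2.89). Poles: 1.5 + 0.8j, 1.5 - 0.8j, 3.5. All Re(p)<0: No (unstable)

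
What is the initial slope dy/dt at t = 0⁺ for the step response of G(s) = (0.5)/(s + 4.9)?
IVT: y'(0⁺) = lim_{s→∞} s²·Y(s) = lim_{s→∞} s·G(s).
deg(num) = 0, deg(den) = 1, relative degree = 1, so s·G(s) → (leading num)/(leading den) = 0.5/1 = 0.5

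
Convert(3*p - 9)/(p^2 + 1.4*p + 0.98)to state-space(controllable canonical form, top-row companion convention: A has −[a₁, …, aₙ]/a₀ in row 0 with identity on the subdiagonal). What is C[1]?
Reachable canonical form: C = numerator coefficients (right-aligned, zero-padded to length n).
num = 3*p - 9, C = [[3, -9]].
C[1] = -9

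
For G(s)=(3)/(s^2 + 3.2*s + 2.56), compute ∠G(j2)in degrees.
Substitute s = j*2: G(j2) = -0.100387 - 0.446163j.
∠G(j2) = atan2(Im, Re) = atan2(-0.446163, -0.100387) = -102.68°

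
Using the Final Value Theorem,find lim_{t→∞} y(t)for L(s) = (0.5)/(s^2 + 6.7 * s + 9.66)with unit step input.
FVT: lim_{t→∞} y(t) = lim_{s→0} s*Y(s) where Y(s) = L(s)/s.
= lim_{s→0} L(s) = L(0) = num(0)/den(0) = 0.5/9.66 = 0.05176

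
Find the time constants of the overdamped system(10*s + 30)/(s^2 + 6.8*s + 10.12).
Overdamped: real poles at -2.2, -4.6. τ = -1/pole → τ₁ = 0.4545, τ₂ = 0.2174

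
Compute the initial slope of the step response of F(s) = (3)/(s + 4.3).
IVT: y'(0⁺) = lim_{s→∞} s²·Y(s) = lim_{s→∞} s·F(s).
deg(num) = 0, deg(den) = 1, relative degree = 1, so s·F(s) → (leading num)/(leading den) = 3/1 = 3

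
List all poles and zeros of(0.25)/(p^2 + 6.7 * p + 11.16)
Set denominator = 0: p^2 + 6.7*p + 11.16 = (p + 3.6)(p + 3.1) = 0 → Poles: -3.1, -3.6
Numerator is a nonzero constant (0.25) → Zeros: none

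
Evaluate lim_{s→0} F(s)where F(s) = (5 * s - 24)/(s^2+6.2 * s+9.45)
DC gain = F(0) = num(0)/den(0) = -24/9.45 = -2.54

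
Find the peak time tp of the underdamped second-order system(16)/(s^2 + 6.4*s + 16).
Standard form: ωn²/(s²+2ζωn·s+ωn²) → ωn = 4, ζ = 0.8.
ωd = ωn·√(1-ζ²) = 4·√(1-0.8²) = 2.4.
tp = π/ωd = π/2.4 = 1.309 s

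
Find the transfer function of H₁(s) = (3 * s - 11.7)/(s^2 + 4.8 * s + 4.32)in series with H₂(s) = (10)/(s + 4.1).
Series: H = H₁ · H₂ = (n₁·n₂)/(d₁·d₂).
Num: n₁·n₂ = 30*s - 117. Den: d₁·d₂ = s^3 + 8.9*s^2 + 24*s + 17.712.
H(s) = (30*s - 117)/(s^3 + 8.9*s^2 + 24*s + 17.712)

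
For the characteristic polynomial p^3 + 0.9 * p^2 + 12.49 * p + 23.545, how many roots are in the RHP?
p^3 + 0.9*p^2 + 12.49*p + 23.545 = (p + 1.7)(p^2 - 0.8*p + 13.85). Poles: -1.7, 0.4 + 3.7j, 0.4 - 3.7j. RHP poles (Re>0): 2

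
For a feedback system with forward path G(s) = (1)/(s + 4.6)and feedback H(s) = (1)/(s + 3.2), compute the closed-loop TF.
Closed-loop T = G/(1+GH).
Numerator: G_num * H_den = s + 3.2.
Denominator: G_den * H_den + G_num * H_num = (s^2 + 7.8*s + 14.72) + (1) = s^2 + 7.8*s + 15.72.
T(s) = (s + 3.2)/(s^2 + 7.8*s + 15.72)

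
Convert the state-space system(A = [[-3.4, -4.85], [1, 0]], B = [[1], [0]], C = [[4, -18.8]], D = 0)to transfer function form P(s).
P(s) = C(sI - A)⁻¹B + D.
Characteristic polynomial det(sI - A) = s^2 + 3.4*s + 4.85.
Numerator from C·adj(sI-A)·B + D·det(sI-A) = 4*s - 18.8.
P(s) = (4*s - 18.8)/(s^2 + 3.4*s + 4.85)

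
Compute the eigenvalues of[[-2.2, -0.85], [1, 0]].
Eigenvalues solve det(λI - A) = 0.
Characteristic polynomial: λ^2 + 2.2*λ + 0.85 = 0.
Factor: (λ + 1.7)(λ + 0.5) = 0.
Roots: -0.5, -1.7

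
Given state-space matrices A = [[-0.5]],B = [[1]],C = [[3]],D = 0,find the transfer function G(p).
G(p) = C(pI - A)⁻¹B + D.
Characteristic polynomial det(pI - A) = p + 0.5.
Numerator from C·adj(pI-A)·B + D·det(pI-A) = 3.
G(p) = (3)/(p + 0.5)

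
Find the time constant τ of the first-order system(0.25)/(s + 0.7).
First-order system: τ = -1/pole. Pole = -0.7. τ = -1/(-0.7) = 1.429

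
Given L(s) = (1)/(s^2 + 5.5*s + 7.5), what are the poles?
Set denominator = 0: s^2 + 5.5*s + 7.5 = (s + 2.5)(s + 3) = 0 → Poles: -2.5, -3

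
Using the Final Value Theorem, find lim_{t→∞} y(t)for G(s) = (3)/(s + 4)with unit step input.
FVT: lim_{t→∞} y(t) = lim_{s→0} s*Y(s) where Y(s) = G(s)/s.
= lim_{s→0} G(s) = G(0) = num(0)/den(0) = 3/4 = 0.75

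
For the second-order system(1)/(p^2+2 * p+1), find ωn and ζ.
Standard form: ωn²/(p²+2ζωn·p+ωn²).
const=1=ωn² → ωn=1, p coeff=2=2ζωn → ζ=1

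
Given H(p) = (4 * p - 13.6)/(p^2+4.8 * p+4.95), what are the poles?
Set denominator = 0: p^2 + 4.8*p + 4.95 = (p + 3.3)(p + 1.5) = 0 → Poles: -1.5, -3.3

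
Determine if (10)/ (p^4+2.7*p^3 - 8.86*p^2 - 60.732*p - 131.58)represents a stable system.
Denominator: p^4 + 2.7*p^3 - 8.86*p^2 - 60.732*p - 131.58 = (p - 4.3)(p + 3.4)(p^2 + 3.6*p + 9). Poles: -1.8 + 2.4j, -1.8 - 2.4j, -3.4, 4.3. All Re(p)<0: No (unstable)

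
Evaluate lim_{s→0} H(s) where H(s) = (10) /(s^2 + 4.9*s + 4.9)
DC gain = H(0) = num(0)/den(0) = 10/4.9 = 2.041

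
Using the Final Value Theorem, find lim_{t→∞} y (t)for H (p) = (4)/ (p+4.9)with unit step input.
FVT: lim_{t→∞} y(t) = lim_{p→0} p*Y(p) where Y(p) = H(p)/p.
= lim_{p→0} H(p) = H(0) = num(0)/den(0) = 4/4.9 = 0.8163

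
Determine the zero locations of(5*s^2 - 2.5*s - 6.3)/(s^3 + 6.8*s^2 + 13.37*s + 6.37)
Set numerator = 0: 5*s^2 - 2.5*s - 6.3 = 5*(s + 0.9)(s - 1.4) = 0 → Zeros: -0.9, 1.4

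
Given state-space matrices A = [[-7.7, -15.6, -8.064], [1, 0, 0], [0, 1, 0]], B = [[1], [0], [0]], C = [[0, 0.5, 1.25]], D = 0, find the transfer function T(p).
T(p) = C(pI - A)⁻¹B + D.
Characteristic polynomial det(pI - A) = p^3 + 7.7*p^2 + 15.6*p + 8.064.
Numerator from C·adj(pI-A)·B + D·det(pI-A) = 0.5*p + 1.25.
T(p) = (0.5*p + 1.25)/(p^3 + 7.7*p^2 + 15.6*p + 8.064)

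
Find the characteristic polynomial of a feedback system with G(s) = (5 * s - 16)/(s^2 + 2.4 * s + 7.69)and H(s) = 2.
Characteristic poly = G_den * H_den + G_num * H_num = (s^2 + 2.4*s + 7.69) + (10*s - 32) = s^2 + 12.4*s - 24.31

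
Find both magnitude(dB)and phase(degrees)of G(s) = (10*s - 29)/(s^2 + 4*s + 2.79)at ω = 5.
Substitute s = j*5: G(j5) = 1.8405 - 0.593876j.
|G| = 20*log₁₀(sqrt(Re²+Im²)) = 5.73 dB.
∠G = atan2(Im, Re) = -17.88°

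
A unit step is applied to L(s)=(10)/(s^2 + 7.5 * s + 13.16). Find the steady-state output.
FVT: lim_{t→∞} y(t) = lim_{s→0} s*Y(s) where Y(s) = L(s)/s.
= lim_{s→0} L(s) = L(0) = num(0)/den(0) = 10/13.16 = 0.7599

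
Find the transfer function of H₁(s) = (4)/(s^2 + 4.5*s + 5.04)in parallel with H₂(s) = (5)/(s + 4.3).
Parallel: H = H₁ + H₂ = (n₁·d₂ + n₂·d₁)/(d₁·d₂).
n₁·d₂ = 4*s + 17.2. n₂·d₁ = 5*s^2 + 22.5*s + 25.2. Sum = 5*s^2 + 26.5*s + 42.4. d₁·d₂ = s^3 + 8.8*s^2 + 24.39*s + 21.672.
H(s) = (5*s^2 + 26.5*s + 42.4)/(s^3 + 8.8*s^2 + 24.39*s + 21.672)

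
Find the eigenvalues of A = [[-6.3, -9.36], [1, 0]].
Eigenvalues solve det(λI - A) = 0.
Characteristic polynomial: λ^2 + 6.3*λ + 9.36 = 0.
Factor: (λ + 3.9)(λ + 2.4) = 0.
Roots: -2.4, -3.9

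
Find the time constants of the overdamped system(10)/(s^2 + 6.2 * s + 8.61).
Overdamped: real poles at -4.1, -2.1. τ = -1/pole → τ₁ = 0.2439, τ₂ = 0.4762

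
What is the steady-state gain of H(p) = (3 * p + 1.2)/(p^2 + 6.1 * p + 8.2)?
DC gain = H(0) = num(0)/den(0) = 1.2/8.2 = 0.1463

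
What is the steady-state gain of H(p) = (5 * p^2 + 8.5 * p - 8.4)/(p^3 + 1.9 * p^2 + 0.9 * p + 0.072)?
DC gain = H(0) = num(0)/den(0) = -8.4/0.072 = -116.7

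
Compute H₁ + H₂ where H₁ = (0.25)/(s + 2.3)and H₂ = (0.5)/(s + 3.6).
Parallel: H = H₁ + H₂ = (n₁·d₂ + n₂·d₁)/(d₁·d₂).
n₁·d₂ = 0.25*s + 0.9. n₂·d₁ = 0.5*s + 1.15. Sum = 0.75*s + 2.05. d₁·d₂ = s^2 + 5.9*s + 8.28.
H(s) = (0.75*s + 2.05)/(s^2 + 5.9*s + 8.28)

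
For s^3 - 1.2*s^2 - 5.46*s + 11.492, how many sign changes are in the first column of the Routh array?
Routh array:
s^3: [1, -5.46]; s^2: [-1.2, 11.492]; s^1: [4.11667]; s^0: [11.492]
First column: [1, -1.2, 4.11667, 11.492]. Sign changes = 2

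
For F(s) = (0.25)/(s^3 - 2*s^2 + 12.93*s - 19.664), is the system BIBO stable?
Denominator: s^3 - 2*s^2 + 12.93*s - 19.664 = (s - 1.6)(s^2 - 0.4*s + 12.29). Poles: 0.2 + 3.5j, 0.2 - 3.5j, 1.6. All Re(p)<0: No (unstable)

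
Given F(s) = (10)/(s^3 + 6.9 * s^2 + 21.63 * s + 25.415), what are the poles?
Set denominator = 0: s^3 + 6.9*s^2 + 21.63*s + 25.415 = (s + 2.3)(s^2 + 4.6*s + 11.05) = 0 → Poles: -2.3, -2.3 + 2.4j, -2.3 - 2.4j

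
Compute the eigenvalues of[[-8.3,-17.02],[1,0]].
Eigenvalues solve det(λI - A) = 0.
Characteristic polynomial: λ^2 + 8.3*λ + 17.02 = 0.
Factor: (λ + 3.7)(λ + 4.6) = 0.
Roots: -3.7, -4.6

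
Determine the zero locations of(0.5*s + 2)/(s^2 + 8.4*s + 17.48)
Set numerator = 0: 0.5*s + 2 = 0 → Zeros: -4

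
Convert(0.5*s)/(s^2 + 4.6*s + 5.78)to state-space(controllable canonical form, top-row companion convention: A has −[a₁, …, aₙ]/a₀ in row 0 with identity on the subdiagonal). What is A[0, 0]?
Reachable canonical form for den = s^2 + 4.6*s + 5.78: top row of A = -[a₁,a₂,...,aₙ]/a₀, ones on the subdiagonal, zeros elsewhere.
A = [[-4.6, -5.78], [1, 0]].
A[0,0] = -4.6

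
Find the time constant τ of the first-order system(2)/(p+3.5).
First-order system: τ = -1/pole. Pole = -3.5. τ = -1/(-3.5) = 0.2857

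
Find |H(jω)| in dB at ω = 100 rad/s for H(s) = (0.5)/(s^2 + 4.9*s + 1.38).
Substitute s = j*100: H(j100) = -4.98871e-05 - 2.4448e-06j.
|H(j100)| = sqrt(Re² + Im²) = 4.995e-05.
20*log₁₀(4.995e-05) = -86.03 dB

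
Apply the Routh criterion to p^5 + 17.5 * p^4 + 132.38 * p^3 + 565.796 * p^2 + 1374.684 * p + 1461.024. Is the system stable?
Routh array:
p^5: [1, 132.38, 1374.684]; p^4: [17.5, 565.796, 1461.024]; p^3: [100.0488, 1291.2]; p^2: [339.947, 1461.024]; p^1: [861.207]; p^0: [1461.024]
First column: [1, 17.5, 100.0488, 339.947, 861.207, 1461.024]. Sign changes = 0.
Yes, stable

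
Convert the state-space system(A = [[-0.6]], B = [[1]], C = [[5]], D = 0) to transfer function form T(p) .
T(p) = C(pI - A)⁻¹B + D.
Characteristic polynomial det(pI - A) = p + 0.6.
Numerator from C·adj(pI-A)·B + D·det(pI-A) = 5.
T(p) = (5)/(p + 0.6)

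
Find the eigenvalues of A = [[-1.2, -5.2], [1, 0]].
Eigenvalues solve det(λI - A) = 0.
Characteristic polynomial: λ^2 + 1.2*λ + 5.2 = 0.
Roots: -0.6 + 2.2j, -0.6 - 2.2j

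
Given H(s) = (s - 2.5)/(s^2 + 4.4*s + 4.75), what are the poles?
Set denominator = 0: s^2 + 4.4*s + 4.75 = (s + 2.5)(s + 1.9) = 0 → Poles: -1.9, -2.5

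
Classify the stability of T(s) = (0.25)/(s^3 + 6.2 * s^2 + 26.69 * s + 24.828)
Denominator: s^3 + 6.2*s^2 + 26.69*s + 24.828 = (s + 1.2)(s^2 + 5*s + 20.69). Poles: -1.2, -2.5 + 3.8j, -2.5 - 3.8j. Stable (all poles in LHP)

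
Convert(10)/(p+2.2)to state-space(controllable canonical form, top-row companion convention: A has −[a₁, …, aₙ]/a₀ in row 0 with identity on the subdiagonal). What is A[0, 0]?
Reachable canonical form for den = p + 2.2: top row of A = -[a₁,a₂,...,aₙ]/a₀, ones on the subdiagonal, zeros elsewhere.
A = [[-2.2]].
A[0,0] = -2.2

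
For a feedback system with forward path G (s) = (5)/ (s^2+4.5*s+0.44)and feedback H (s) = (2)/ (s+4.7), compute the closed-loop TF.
Closed-loop T = G/(1+GH).
Numerator: G_num * H_den = 5*s + 23.5.
Denominator: G_den * H_den + G_num * H_num = (s^3 + 9.2*s^2 + 21.59*s + 2.068) + (10) = s^3 + 9.2*s^2 + 21.59*s + 12.068.
T(s) = (5*s + 23.5)/(s^3 + 9.2*s^2 + 21.59*s + 12.068)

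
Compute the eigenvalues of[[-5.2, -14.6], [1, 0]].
Eigenvalues solve det(λI - A) = 0.
Characteristic polynomial: λ^2 + 5.2*λ + 14.6 = 0.
Roots: -2.6 + 2.8j, -2.6 - 2.8j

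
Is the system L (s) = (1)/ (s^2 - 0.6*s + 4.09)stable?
Denominator: s^2 - 0.6*s + 4.09. Poles: 0.3 + 2j, 0.3 - 2j. All Re(p)<0: No (unstable)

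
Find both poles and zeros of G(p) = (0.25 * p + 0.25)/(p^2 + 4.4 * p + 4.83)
Set denominator = 0: p^2 + 4.4*p + 4.83 = (p + 2.3)(p + 2.1) = 0 → Poles: -2.1, -2.3
Set numerator = 0: 0.25*p + 0.25 = 0 → Zeros: -1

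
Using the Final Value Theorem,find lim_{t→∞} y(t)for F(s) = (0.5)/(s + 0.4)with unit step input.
FVT: lim_{t→∞} y(t) = lim_{s→0} s*Y(s) where Y(s) = F(s)/s.
= lim_{s→0} F(s) = F(0) = num(0)/den(0) = 0.5/0.4 = 1.25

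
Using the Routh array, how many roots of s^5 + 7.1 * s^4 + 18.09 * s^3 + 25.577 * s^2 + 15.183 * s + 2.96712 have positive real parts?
Routh array:
s^5: [1, 18.09, 15.183]; s^4: [7.1, 25.577, 2.96712]; s^3: [14.4876, 14.7651]; s^2: [18.341, 2.96712]; s^1: [12.4214]; s^0: [2.96712]
First column: [1, 7.1, 14.4876, 18.341, 12.4214, 2.96712]. Sign changes = RHP roots = 0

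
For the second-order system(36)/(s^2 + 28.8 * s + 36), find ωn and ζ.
Standard form: ωn²/(s²+2ζωn·s+ωn²).
const=36=ωn² → ωn=6, s coeff=28.8=2ζωn → ζ=2.4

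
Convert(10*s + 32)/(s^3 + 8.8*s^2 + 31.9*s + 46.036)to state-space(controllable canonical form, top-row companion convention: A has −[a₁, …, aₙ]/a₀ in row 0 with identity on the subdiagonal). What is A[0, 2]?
Reachable canonical form for den = s^3 + 8.8*s^2 + 31.9*s + 46.036: top row of A = -[a₁,a₂,...,aₙ]/a₀, ones on the subdiagonal, zeros elsewhere.
A = [[-8.8, -31.9, -46.036], [1, 0, 0], [0, 1, 0]].
A[0,2] = -46.036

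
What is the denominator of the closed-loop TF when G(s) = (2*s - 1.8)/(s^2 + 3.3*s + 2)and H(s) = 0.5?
Characteristic poly = G_den * H_den + G_num * H_num = (s^2 + 3.3*s + 2) + (s - 0.9) = s^2 + 4.3*s + 1.1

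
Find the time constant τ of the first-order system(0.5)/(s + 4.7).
First-order system: τ = -1/pole. Pole = -4.7. τ = -1/(-4.7) = 0.2128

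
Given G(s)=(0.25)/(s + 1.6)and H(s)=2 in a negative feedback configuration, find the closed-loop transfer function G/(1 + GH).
Closed-loop T = G/(1+GH).
Numerator: G_num * H_den = 0.25.
Denominator: G_den * H_den + G_num * H_num = (s + 1.6) + (0.5) = s + 2.1.
T(s) = (0.25)/(s + 2.1)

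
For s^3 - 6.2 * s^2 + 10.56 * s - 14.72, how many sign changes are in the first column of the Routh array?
Routh array:
s^3: [1, 10.56]; s^2: [-6.2, -14.72]; s^1: [8.18581]; s^0: [-14.72]
First column: [1, -6.2, 8.18581, -14.72]. Sign changes = 3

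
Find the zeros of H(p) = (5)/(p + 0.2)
Numerator is a nonzero constant (5) → Zeros: none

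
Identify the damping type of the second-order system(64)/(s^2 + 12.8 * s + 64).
Standard form: ωn²/(s²+2ζωn·s+ωn²) gives ωn=8, ζ=0.8.
Underdamped (ζ = 0.8 < 1)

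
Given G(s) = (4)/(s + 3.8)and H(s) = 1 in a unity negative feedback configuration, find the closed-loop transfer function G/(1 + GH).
Closed-loop T = G/(1+GH).
Numerator: G_num * H_den = 4.
Denominator: G_den * H_den + G_num * H_num = (s + 3.8) + (4) = s + 7.8.
T(s) = (4)/(s + 7.8)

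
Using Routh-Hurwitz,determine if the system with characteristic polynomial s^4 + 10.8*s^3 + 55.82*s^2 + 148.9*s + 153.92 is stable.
Routh array:
s^4: [1, 55.82, 153.92]; s^3: [10.8, 148.9]; s^2: [42.033, 153.92]; s^1: [109.352]; s^0: [153.92]
First column: [1, 10.8, 42.033, 109.352, 153.92]. Sign changes = 0.
Yes, stable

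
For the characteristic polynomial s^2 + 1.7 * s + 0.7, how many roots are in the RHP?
s^2 + 1.7*s + 0.7 = (s + 1)(s + 0.7). Poles: -0.7, -1. RHP poles (Re>0): 0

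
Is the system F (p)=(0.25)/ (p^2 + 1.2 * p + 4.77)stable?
Denominator: p^2 + 1.2*p + 4.77. Poles: -0.6 + 2.1j, -0.6 - 2.1j. All Re(p)<0: Yes (stable)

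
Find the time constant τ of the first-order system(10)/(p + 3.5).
First-order system: τ = -1/pole. Pole = -3.5. τ = -1/(-3.5) = 0.2857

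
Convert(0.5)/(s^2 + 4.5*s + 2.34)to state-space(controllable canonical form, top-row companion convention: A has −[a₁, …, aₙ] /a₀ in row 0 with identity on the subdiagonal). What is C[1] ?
Reachable canonical form: C = numerator coefficients (right-aligned, zero-padded to length n).
num = 0.5, C = [[0, 0.5]].
C[1] = 0.5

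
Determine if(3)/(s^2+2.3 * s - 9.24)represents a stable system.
Denominator: s^2 + 2.3*s - 9.24 = (s - 2.1)(s + 4.4). Poles: -4.4, 2.1. All Re(p)<0: No (unstable)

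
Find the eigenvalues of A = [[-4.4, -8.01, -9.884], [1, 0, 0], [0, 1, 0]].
Eigenvalues solve det(λI - A) = 0.
Characteristic polynomial: λ^3 + 4.4*λ^2 + 8.01*λ + 9.884 = 0.
Factor: (λ + 2.8)(λ^2 + 1.6*λ + 3.53) = 0.
Roots: -0.8 + 1.7j, -0.8 - 1.7j, -2.8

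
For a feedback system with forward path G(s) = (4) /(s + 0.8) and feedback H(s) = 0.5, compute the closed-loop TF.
Closed-loop T = G/(1+GH).
Numerator: G_num * H_den = 4.
Denominator: G_den * H_den + G_num * H_num = (s + 0.8) + (2) = s + 2.8.
T(s) = (4)/(s + 2.8)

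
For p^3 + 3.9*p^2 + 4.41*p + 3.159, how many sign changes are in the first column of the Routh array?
Routh array:
p^3: [1, 4.41]; p^2: [3.9, 3.159]; p^1: [3.6]; p^0: [3.159]
First column: [1, 3.9, 3.6, 3.159]. Sign changes = 0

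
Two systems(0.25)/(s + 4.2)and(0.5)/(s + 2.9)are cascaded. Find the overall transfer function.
Series: H = H₁ · H₂ = (n₁·n₂)/(d₁·d₂).
Num: n₁·n₂ = 0.125. Den: d₁·d₂ = s^2 + 7.1*s + 12.18.
H(s) = (0.125)/(s^2 + 7.1*s + 12.18)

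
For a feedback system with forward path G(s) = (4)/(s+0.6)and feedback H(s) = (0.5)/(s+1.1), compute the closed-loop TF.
Closed-loop T = G/(1+GH).
Numerator: G_num * H_den = 4*s + 4.4.
Denominator: G_den * H_den + G_num * H_num = (s^2 + 1.7*s + 0.66) + (2) = s^2 + 1.7*s + 2.66.
T(s) = (4*s + 4.4)/(s^2 + 1.7*s + 2.66)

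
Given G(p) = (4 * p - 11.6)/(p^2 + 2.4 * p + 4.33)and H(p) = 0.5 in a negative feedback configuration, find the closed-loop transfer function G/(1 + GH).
Closed-loop T = G/(1+GH).
Numerator: G_num * H_den = 4*p - 11.6.
Denominator: G_den * H_den + G_num * H_num = (p^2 + 2.4*p + 4.33) + (2*p - 5.8) = p^2 + 4.4*p - 1.47.
T(p) = (4*p - 11.6)/(p^2 + 4.4*p - 1.47)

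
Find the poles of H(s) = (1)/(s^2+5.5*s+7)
Set denominator = 0: s^2 + 5.5*s + 7 = (s + 3.5)(s + 2) = 0 → Poles: -2, -3.5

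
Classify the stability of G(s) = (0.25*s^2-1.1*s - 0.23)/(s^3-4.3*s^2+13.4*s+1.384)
Denominator: s^3 - 4.3*s^2 + 13.4*s + 1.384 = (s + 0.1)(s^2 - 4.4*s + 13.84). Poles: -0.1, 2.2 + 3j, 2.2 - 3j. Unstable (2 pole(s) in RHP)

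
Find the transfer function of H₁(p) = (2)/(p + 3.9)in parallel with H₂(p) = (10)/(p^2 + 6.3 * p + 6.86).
Parallel: H = H₁ + H₂ = (n₁·d₂ + n₂·d₁)/(d₁·d₂).
n₁·d₂ = 2*p^2 + 12.6*p + 13.72. n₂·d₁ = 10*p + 39. Sum = 2*p^2 + 22.6*p + 52.72. d₁·d₂ = p^3 + 10.2*p^2 + 31.43*p + 26.754.
H(p) = (2*p^2 + 22.6*p + 52.72)/(p^3 + 10.2*p^2 + 31.43*p + 26.754)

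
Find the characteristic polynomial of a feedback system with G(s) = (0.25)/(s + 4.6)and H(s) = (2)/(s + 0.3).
Characteristic poly = G_den * H_den + G_num * H_num = (s^2 + 4.9*s + 1.38) + (0.5) = s^2 + 4.9*s + 1.88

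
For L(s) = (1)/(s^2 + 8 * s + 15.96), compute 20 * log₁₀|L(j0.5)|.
Substitute s = j*0.5: L(j0.5) = 0.0597784 - 0.0152205j.
|L(j0.5)| = sqrt(Re² + Im²) = 0.06169.
20*log₁₀(0.06169) = -24.20 dB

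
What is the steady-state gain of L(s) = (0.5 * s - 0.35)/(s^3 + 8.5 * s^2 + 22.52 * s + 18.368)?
DC gain = L(0) = num(0)/den(0) = -0.35/18.368 = -0.01905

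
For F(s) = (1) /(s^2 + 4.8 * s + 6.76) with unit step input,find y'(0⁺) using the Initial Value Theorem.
IVT: y'(0⁺) = lim_{s→∞} s²·Y(s) = lim_{s→∞} s·F(s).
deg(num) = 0, deg(den) = 2, relative degree = 2 ≥ 2, so s·F(s) → 0. Initial slope = 0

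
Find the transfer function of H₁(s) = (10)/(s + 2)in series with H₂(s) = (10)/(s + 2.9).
Series: H = H₁ · H₂ = (n₁·n₂)/(d₁·d₂).
Num: n₁·n₂ = 100. Den: d₁·d₂ = s^2 + 4.9*s + 5.8.
H(s) = (100)/(s^2 + 4.9*s + 5.8)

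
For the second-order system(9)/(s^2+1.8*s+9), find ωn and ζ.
Standard form: ωn²/(s²+2ζωn·s+ωn²).
const=9=ωn² → ωn=3, s coeff=1.8=2ζωn → ζ=0.3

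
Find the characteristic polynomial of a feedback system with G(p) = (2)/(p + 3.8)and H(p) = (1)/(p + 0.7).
Characteristic poly = G_den * H_den + G_num * H_num = (p^2 + 4.5*p + 2.66) + (2) = p^2 + 4.5*p + 4.66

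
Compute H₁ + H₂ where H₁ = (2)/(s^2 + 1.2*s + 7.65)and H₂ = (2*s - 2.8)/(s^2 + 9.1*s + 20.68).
Parallel: H = H₁ + H₂ = (n₁·d₂ + n₂·d₁)/(d₁·d₂).
n₁·d₂ = 2*s^2 + 18.2*s + 41.36. n₂·d₁ = 2*s^3 - 0.4*s^2 + 11.94*s - 21.42. Sum = 2*s^3 + 1.6*s^2 + 30.14*s + 19.94. d₁·d₂ = s^4 + 10.3*s^3 + 39.25*s^2 + 94.431*s + 158.202.
H(s) = (2*s^3 + 1.6*s^2 + 30.14*s + 19.94)/(s^4 + 10.3*s^3 + 39.25*s^2 + 94.431*s + 158.202)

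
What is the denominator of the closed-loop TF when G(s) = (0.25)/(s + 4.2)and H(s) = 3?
Characteristic poly = G_den * H_den + G_num * H_num = (s + 4.2) + (0.75) = s + 4.95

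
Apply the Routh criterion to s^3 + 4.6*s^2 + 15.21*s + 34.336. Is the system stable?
Routh array:
s^3: [1, 15.21]; s^2: [4.6, 34.336]; s^1: [7.74565]; s^0: [34.336]
First column: [1, 4.6, 7.74565, 34.336]. Sign changes = 0.
Yes, stable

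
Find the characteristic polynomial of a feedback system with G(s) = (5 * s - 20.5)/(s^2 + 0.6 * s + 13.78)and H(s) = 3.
Characteristic poly = G_den * H_den + G_num * H_num = (s^2 + 0.6*s + 13.78) + (15*s - 61.5) = s^2 + 15.6*s - 47.72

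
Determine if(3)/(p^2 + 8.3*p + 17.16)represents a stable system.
Denominator: p^2 + 8.3*p + 17.16 = (p + 3.9)(p + 4.4). Poles: -3.9, -4.4. All Re(p)<0: Yes (stable)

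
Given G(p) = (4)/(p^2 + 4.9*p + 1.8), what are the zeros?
Numerator is a nonzero constant (4) → Zeros: none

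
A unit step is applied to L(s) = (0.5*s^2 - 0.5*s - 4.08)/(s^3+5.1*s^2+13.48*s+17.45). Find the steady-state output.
FVT: lim_{t→∞} y(t) = lim_{s→0} s*Y(s) where Y(s) = L(s)/s.
= lim_{s→0} L(s) = L(0) = num(0)/den(0) = -4.08/17.45 = -0.2338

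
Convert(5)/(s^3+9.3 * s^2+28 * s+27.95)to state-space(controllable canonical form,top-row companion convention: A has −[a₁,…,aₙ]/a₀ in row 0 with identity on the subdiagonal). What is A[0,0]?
Reachable canonical form for den = s^3 + 9.3*s^2 + 28*s + 27.95: top row of A = -[a₁,a₂,...,aₙ]/a₀, ones on the subdiagonal, zeros elsewhere.
A = [[-9.3, -28, -27.95], [1, 0, 0], [0, 1, 0]].
A[0,0] = -9.3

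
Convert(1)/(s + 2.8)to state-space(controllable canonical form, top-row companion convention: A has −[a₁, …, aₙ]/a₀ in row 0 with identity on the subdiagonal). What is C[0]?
Reachable canonical form: C = numerator coefficients (right-aligned, zero-padded to length n).
num = 1, C = [[1]].
C[0] = 1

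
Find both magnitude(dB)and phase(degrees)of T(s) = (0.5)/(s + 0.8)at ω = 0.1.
Substitute s = j*0.1: T(j0.1) = 0.615385 - 0.0769231j.
|T| = 20*log₁₀(sqrt(Re²+Im²)) = -4.15 dB.
∠T = atan2(Im, Re) = -7.13°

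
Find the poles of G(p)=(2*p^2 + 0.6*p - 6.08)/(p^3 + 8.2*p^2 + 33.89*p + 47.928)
Set denominator = 0: p^3 + 8.2*p^2 + 33.89*p + 47.928 = (p + 2.4)(p^2 + 5.8*p + 19.97) = 0 → Poles: -2.4, -2.9 + 3.4j, -2.9 - 3.4j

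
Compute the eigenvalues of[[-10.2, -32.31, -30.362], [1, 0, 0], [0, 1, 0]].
Eigenvalues solve det(λI - A) = 0.
Characteristic polynomial: λ^3 + 10.2*λ^2 + 32.31*λ + 30.362 = 0.
Factor: (λ + 3.8)(λ + 4.7)(λ + 1.7) = 0.
Roots: -1.7, -3.8, -4.7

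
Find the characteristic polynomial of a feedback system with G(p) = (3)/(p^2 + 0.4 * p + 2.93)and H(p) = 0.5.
Characteristic poly = G_den * H_den + G_num * H_num = (p^2 + 0.4*p + 2.93) + (1.5) = p^2 + 0.4*p + 4.43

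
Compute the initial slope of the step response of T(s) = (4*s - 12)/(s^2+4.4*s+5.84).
IVT: y'(0⁺) = lim_{s→∞} s²·Y(s) = lim_{s→∞} s·T(s).
deg(num) = 1, deg(den) = 2, relative degree = 1, so s·T(s) → (leading num)/(leading den) = 4/1 = 4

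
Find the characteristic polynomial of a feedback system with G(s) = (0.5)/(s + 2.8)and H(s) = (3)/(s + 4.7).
Characteristic poly = G_den * H_den + G_num * H_num = (s^2 + 7.5*s + 13.16) + (1.5) = s^2 + 7.5*s + 14.66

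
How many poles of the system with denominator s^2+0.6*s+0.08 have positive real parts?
s^2 + 0.6*s + 0.08 = (s + 0.4)(s + 0.2). Poles: -0.2, -0.4. RHP poles (Re>0): 0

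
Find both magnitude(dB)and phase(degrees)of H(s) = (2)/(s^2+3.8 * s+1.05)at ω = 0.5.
Substitute s = j*0.5: H(j0.5) = 0.376471 - 0.894118j.
|H| = 20*log₁₀(sqrt(Re²+Im²)) = -0.26 dB.
∠H = atan2(Im, Re) = -67.17°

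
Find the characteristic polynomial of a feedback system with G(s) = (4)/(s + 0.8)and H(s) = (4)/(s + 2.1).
Characteristic poly = G_den * H_den + G_num * H_num = (s^2 + 2.9*s + 1.68) + (16) = s^2 + 2.9*s + 17.68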